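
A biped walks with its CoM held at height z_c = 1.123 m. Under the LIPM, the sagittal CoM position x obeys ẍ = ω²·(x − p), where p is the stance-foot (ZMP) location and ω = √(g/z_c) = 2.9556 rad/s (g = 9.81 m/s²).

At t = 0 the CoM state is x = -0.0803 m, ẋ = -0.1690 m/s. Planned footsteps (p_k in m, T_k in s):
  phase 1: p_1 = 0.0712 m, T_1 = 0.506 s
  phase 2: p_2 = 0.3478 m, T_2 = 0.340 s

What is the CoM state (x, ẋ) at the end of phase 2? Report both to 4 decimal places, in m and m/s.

phase 1: p=0.0712, T=0.506, ωT=1.495534, cosh=2.342923, sinh=2.118794; start (x,ẋ)=(-0.080300, -0.169000) → end (x,ẋ)=(-0.404905, -1.344693)
phase 2: p=0.3478, T=0.340, ωT=1.004904, cosh=1.548862, sinh=1.182783; start (x,ẋ)=(-0.404905, -1.344693) → end (x,ẋ)=(-1.356160, -4.714074)

x = -1.3562, ẋ = -4.7141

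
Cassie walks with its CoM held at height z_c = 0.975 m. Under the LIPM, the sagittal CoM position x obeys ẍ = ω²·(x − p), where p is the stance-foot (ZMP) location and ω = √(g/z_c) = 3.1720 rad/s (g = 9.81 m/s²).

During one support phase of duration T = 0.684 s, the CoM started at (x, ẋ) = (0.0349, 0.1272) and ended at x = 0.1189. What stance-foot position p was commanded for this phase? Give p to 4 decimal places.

p = 0.0609

ωT = 3.1720·0.684 = 2.169648; cosh(ωT) = 4.434710, sinh(ωT) = 4.320492
x(T) = p + (x₀−p)·cosh(ωT) + (ẋ₀/ω)·sinh(ωT) ⇒ p·(1 − cosh) = x(T) − x₀·cosh − (ẋ₀/ω)·sinh
numerator   = 0.1189 − (0.0349)·4.434710 − (0.1272/3.1720)·4.320492 = -0.209127
denominator = 1 − 4.434710 = -3.434710
p = -0.209127 / -3.434710 = 0.0609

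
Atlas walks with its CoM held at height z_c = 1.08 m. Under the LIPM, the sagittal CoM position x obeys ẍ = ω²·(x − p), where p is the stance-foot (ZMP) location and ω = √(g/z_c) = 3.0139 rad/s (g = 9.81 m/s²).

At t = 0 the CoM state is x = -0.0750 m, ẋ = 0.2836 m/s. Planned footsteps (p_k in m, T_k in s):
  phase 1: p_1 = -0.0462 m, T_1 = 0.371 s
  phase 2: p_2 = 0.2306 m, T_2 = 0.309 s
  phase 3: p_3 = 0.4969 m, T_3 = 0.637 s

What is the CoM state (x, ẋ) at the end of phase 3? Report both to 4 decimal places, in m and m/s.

x = -1.1066, ẋ = -4.6598

phase 1: p=-0.0462, T=0.371, ωT=1.118157, cosh=1.693046, sinh=1.366164; start (x,ẋ)=(-0.075000, 0.283600) → end (x,ẋ)=(0.033593, 0.361564)
phase 2: p=0.2306, T=0.309, ωT=0.931295, cosh=1.465918, sinh=1.071875; start (x,ẋ)=(0.033593, 0.361564) → end (x,ẋ)=(0.070392, -0.106413)
phase 3: p=0.4969, T=0.637, ωT=1.919854, cosh=3.483297, sinh=3.336668; start (x,ẋ)=(0.070392, -0.106413) → end (x,ẋ)=(-1.106564, -4.659801)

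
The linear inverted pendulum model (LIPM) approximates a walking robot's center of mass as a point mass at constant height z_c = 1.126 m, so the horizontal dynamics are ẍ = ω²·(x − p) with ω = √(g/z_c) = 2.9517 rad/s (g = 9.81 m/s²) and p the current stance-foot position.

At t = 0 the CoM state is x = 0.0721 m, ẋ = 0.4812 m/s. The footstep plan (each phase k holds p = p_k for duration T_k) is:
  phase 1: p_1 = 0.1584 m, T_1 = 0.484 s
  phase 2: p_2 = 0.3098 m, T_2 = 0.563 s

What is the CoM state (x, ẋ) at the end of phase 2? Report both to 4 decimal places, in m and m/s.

x = 0.7344, ẋ = 1.3715

phase 1: p=0.1584, T=0.484, ωT=1.428623, cosh=2.206293, sinh=1.966655; start (x,ẋ)=(0.072100, 0.481200) → end (x,ẋ)=(0.288610, 0.560699)
phase 2: p=0.3098, T=0.563, ωT=1.661807, cosh=2.729310, sinh=2.539514; start (x,ẋ)=(0.288610, 0.560699) → end (x,ẋ)=(0.734367, 1.371485)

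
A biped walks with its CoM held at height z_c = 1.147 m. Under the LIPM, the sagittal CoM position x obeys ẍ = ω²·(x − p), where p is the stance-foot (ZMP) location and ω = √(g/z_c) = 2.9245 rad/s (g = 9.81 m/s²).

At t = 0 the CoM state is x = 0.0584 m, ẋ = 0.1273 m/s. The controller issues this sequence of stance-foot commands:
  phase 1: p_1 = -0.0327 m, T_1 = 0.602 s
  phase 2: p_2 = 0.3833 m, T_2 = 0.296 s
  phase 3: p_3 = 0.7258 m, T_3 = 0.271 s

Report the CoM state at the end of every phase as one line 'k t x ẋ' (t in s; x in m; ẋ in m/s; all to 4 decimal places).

1 0.6020 0.3629 1.1329
2 0.8980 0.7335 1.5261
3 1.1690 1.1944 2.0509

phase 1: p=-0.0327, T=0.602, ωT=1.760549, cosh=2.993790, sinh=2.821839; start (x,ẋ)=(0.058400, 0.127300) → end (x,ẋ)=(0.362866, 1.132909)
phase 2: p=0.3833, T=0.296, ωT=0.865652, cosh=1.398666, sinh=0.977889; start (x,ẋ)=(0.362866, 1.132909) → end (x,ẋ)=(0.733539, 1.526123)
phase 3: p=0.7258, T=0.271, ωT=0.792540, cosh=1.330846, sinh=0.878153; start (x,ẋ)=(0.733539, 1.526123) → end (x,ẋ)=(1.194355, 2.050911)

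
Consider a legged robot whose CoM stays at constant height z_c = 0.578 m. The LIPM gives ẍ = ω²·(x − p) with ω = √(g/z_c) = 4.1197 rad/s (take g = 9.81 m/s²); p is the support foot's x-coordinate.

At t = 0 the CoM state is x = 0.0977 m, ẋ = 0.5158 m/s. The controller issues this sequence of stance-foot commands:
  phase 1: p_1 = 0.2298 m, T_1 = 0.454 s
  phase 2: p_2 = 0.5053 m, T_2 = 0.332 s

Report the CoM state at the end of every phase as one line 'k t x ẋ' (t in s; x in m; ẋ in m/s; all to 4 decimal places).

phase 1: p=0.2298, T=0.454, ωT=1.870344, cosh=3.322299, sinh=3.168228; start (x,ẋ)=(0.097700, 0.515800) → end (x,ẋ)=(0.187597, -0.010547)
phase 2: p=0.5053, T=0.332, ωT=1.367740, cosh=2.090575, sinh=1.835893; start (x,ẋ)=(0.187597, -0.010547) → end (x,ẋ)=(-0.163582, -2.424943)

1 0.4540 0.1876 -0.0105
2 0.7860 -0.1636 -2.4249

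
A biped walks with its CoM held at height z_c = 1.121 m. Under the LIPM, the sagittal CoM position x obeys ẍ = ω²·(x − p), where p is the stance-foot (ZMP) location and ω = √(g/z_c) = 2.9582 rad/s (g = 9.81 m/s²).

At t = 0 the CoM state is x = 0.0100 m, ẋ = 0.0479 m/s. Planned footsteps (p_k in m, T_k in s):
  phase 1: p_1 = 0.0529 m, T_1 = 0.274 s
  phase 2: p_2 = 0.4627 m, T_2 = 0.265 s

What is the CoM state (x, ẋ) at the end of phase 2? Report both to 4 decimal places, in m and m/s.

phase 1: p=0.0529, T=0.274, ωT=0.810547, cosh=1.346876, sinh=0.902261; start (x,ẋ)=(0.010000, 0.047900) → end (x,ẋ)=(0.009729, -0.049988)
phase 2: p=0.4627, T=0.265, ωT=0.783923, cosh=1.323329, sinh=0.866718; start (x,ẋ)=(0.009729, -0.049988) → end (x,ẋ)=(-0.151376, -1.227535)

x = -0.1514, ẋ = -1.2275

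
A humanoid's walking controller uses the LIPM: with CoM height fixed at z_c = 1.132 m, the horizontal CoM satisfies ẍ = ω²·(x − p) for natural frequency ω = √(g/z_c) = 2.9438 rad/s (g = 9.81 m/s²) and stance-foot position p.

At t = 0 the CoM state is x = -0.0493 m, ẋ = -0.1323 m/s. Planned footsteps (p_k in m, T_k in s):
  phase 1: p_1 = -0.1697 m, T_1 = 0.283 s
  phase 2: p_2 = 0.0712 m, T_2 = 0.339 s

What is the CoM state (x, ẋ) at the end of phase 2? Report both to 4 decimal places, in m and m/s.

x = -0.0513, ẋ = -0.1771

phase 1: p=-0.1697, T=0.283, ωT=0.833095, cosh=1.367565, sinh=0.932863; start (x,ẋ)=(-0.049300, -0.132300) → end (x,ẋ)=(-0.046970, 0.149709)
phase 2: p=0.0712, T=0.339, ωT=0.997948, cosh=1.540673, sinh=1.172038; start (x,ẋ)=(-0.046970, 0.149709) → end (x,ẋ)=(-0.051256, -0.177062)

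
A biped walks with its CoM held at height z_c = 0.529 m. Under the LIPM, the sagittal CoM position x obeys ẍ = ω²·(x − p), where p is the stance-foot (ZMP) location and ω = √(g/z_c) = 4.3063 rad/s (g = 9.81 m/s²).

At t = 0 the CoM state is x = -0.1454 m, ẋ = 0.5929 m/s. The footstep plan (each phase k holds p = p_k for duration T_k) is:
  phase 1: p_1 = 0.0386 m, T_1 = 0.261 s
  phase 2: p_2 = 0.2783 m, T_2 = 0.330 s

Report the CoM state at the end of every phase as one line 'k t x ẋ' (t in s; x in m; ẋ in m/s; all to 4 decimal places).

phase 1: p=0.0386, T=0.261, ωT=1.123944, cosh=1.700981, sinh=1.375986; start (x,ẋ)=(-0.145400, 0.592900) → end (x,ẋ)=(-0.084932, -0.081763)
phase 2: p=0.2783, T=0.330, ωT=1.421079, cosh=2.191520, sinh=1.950067; start (x,ẋ)=(-0.084932, -0.081763) → end (x,ẋ)=(-0.554756, -3.229453)

1 0.2610 -0.0849 -0.0818
2 0.5910 -0.5548 -3.2295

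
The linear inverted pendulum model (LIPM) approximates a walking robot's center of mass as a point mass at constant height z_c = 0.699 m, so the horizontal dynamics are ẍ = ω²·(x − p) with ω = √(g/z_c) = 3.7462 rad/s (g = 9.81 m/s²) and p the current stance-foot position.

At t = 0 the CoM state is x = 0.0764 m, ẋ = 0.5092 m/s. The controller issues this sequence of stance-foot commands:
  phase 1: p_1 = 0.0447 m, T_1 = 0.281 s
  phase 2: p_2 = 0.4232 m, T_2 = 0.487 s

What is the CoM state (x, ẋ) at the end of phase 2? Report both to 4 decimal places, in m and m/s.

phase 1: p=0.0447, T=0.281, ωT=1.052682, cosh=1.607163, sinh=1.258163; start (x,ẋ)=(0.076400, 0.509200) → end (x,ẋ)=(0.266662, 0.967780)
phase 2: p=0.4232, T=0.487, ωT=1.824399, cosh=3.180193, sinh=3.018878; start (x,ẋ)=(0.266662, 0.967780) → end (x,ẋ)=(0.705266, 1.307390)

x = 0.7053, ẋ = 1.3074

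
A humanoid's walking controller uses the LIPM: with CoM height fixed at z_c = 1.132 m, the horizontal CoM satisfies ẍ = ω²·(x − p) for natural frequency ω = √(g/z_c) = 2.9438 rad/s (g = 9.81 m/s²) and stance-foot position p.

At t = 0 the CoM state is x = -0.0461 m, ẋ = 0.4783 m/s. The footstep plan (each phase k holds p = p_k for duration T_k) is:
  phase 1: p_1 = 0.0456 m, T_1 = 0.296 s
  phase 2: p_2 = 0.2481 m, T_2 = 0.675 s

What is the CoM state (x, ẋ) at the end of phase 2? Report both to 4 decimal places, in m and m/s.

phase 1: p=0.0456, T=0.296, ωT=0.871365, cosh=1.404275, sinh=0.985895; start (x,ẋ)=(-0.046100, 0.478300) → end (x,ẋ)=(0.077013, 0.405526)
phase 2: p=0.2481, T=0.675, ωT=1.987065, cosh=3.715596, sinh=3.578498; start (x,ẋ)=(0.077013, 0.405526) → end (x,ẋ)=(0.105371, -0.295522)

x = 0.1054, ẋ = -0.2955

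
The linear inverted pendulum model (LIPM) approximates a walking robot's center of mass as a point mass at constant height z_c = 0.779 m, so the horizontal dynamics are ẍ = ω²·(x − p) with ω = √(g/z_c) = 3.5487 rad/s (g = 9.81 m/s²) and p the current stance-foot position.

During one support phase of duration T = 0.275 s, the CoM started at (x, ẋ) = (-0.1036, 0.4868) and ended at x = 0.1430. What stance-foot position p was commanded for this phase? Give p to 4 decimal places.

p = -0.2792

ωT = 3.5487·0.275 = 0.975893; cosh(ωT) = 1.515195, sinh(ωT) = 1.138339
x(T) = p + (x₀−p)·cosh(ωT) + (ẋ₀/ω)·sinh(ωT) ⇒ p·(1 − cosh) = x(T) − x₀·cosh − (ẋ₀/ω)·sinh
numerator   = 0.1430 − (-0.1036)·1.515195 − (0.4868/3.5487)·1.138339 = 0.143820
denominator = 1 − 1.515195 = -0.515195
p = 0.143820 / -0.515195 = -0.2792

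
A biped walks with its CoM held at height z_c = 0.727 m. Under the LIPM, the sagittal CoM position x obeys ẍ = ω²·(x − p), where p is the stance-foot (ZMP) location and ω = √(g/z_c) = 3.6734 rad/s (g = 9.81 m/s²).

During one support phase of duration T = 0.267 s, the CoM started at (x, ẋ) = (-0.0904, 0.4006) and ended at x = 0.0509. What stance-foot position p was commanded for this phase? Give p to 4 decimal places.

p = -0.1218

ωT = 3.6734·0.267 = 0.980798; cosh(ωT) = 1.520797, sinh(ωT) = 1.145785
x(T) = p + (x₀−p)·cosh(ωT) + (ẋ₀/ω)·sinh(ωT) ⇒ p·(1 − cosh) = x(T) − x₀·cosh − (ẋ₀/ω)·sinh
numerator   = 0.0509 − (-0.0904)·1.520797 − (0.4006/3.6734)·1.145785 = 0.063427
denominator = 1 − 1.520797 = -0.520797
p = 0.063427 / -0.520797 = -0.1218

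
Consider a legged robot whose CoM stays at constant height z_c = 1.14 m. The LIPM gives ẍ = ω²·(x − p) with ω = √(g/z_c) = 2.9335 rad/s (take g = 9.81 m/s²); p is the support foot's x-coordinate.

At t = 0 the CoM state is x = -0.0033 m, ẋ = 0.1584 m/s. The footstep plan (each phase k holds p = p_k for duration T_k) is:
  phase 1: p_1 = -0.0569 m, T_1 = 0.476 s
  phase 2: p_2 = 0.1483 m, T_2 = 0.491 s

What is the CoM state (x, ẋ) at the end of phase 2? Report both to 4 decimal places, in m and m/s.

x = 0.6086, ẋ = 1.4928

phase 1: p=-0.0569, T=0.476, ωT=1.396346, cosh=2.143954, sinh=1.896455; start (x,ẋ)=(-0.003300, 0.158400) → end (x,ẋ)=(0.160419, 0.637793)
phase 2: p=0.1483, T=0.491, ωT=1.440349, cosh=2.229506, sinh=1.992661; start (x,ẋ)=(0.160419, 0.637793) → end (x,ẋ)=(0.608557, 1.492802)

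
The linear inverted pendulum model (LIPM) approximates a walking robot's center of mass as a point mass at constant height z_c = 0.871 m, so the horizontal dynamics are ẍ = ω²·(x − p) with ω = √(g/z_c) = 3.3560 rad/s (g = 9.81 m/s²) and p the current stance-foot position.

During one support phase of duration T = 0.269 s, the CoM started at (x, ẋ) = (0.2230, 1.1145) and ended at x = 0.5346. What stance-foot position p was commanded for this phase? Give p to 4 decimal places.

p = 0.2932

ωT = 3.3560·0.269 = 0.902764; cosh(ωT) = 1.435929, sinh(ωT) = 1.030482
x(T) = p + (x₀−p)·cosh(ωT) + (ẋ₀/ω)·sinh(ωT) ⇒ p·(1 − cosh) = x(T) − x₀·cosh − (ẋ₀/ω)·sinh
numerator   = 0.5346 − (0.2230)·1.435929 − (1.1145/3.3560)·1.030482 = -0.127827
denominator = 1 − 1.435929 = -0.435929
p = -0.127827 / -0.435929 = 0.2932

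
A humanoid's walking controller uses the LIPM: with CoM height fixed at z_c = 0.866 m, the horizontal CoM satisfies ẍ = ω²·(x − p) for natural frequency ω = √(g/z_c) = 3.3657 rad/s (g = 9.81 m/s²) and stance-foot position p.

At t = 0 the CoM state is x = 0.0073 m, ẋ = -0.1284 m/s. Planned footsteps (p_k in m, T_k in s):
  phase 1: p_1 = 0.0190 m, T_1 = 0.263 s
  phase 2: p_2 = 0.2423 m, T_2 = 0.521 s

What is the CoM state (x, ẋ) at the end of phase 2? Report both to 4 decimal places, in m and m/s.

x = -0.7697, ẋ = -3.2823

phase 1: p=0.0190, T=0.263, ωT=0.885179, cosh=1.418029, sinh=1.005389; start (x,ẋ)=(0.007300, -0.128400) → end (x,ẋ)=(-0.035946, -0.221666)
phase 2: p=0.2423, T=0.521, ωT=1.753530, cosh=2.974056, sinh=2.800894; start (x,ẋ)=(-0.035946, -0.221666) → end (x,ẋ)=(-0.769687, -3.282265)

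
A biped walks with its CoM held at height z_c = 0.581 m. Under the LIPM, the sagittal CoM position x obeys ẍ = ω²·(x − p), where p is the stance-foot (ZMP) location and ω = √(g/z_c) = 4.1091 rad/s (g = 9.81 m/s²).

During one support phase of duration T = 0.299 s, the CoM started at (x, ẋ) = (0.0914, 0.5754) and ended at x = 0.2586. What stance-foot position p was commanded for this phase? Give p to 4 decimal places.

ωT = 4.1091·0.299 = 1.228621; cosh(ωT) = 1.854605, sinh(ωT) = 1.561909
x(T) = p + (x₀−p)·cosh(ωT) + (ẋ₀/ω)·sinh(ωT) ⇒ p·(1 − cosh) = x(T) − x₀·cosh − (ẋ₀/ω)·sinh
numerator   = 0.2586 − (0.0914)·1.854605 − (0.5754/4.1091)·1.561909 = -0.129626
denominator = 1 − 1.854605 = -0.854605
p = -0.129626 / -0.854605 = 0.1517

p = 0.1517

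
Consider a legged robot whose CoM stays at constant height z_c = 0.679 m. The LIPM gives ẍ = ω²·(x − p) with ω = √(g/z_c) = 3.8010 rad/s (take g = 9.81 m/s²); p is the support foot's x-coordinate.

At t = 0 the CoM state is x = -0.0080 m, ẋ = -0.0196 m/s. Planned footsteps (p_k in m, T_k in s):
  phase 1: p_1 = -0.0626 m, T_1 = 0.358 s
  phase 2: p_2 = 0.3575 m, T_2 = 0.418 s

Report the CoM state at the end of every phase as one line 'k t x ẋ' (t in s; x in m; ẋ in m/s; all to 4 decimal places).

1 0.3580 0.0415 0.3373
2 0.7760 -0.2405 -1.9589

phase 1: p=-0.0626, T=0.358, ωT=1.360758, cosh=2.077807, sinh=1.821341; start (x,ẋ)=(-0.008000, -0.019600) → end (x,ẋ)=(0.041456, 0.337266)
phase 2: p=0.3575, T=0.418, ωT=1.588818, cosh=2.551061, sinh=2.346895; start (x,ẋ)=(0.041456, 0.337266) → end (x,ẋ)=(-0.240504, -1.958894)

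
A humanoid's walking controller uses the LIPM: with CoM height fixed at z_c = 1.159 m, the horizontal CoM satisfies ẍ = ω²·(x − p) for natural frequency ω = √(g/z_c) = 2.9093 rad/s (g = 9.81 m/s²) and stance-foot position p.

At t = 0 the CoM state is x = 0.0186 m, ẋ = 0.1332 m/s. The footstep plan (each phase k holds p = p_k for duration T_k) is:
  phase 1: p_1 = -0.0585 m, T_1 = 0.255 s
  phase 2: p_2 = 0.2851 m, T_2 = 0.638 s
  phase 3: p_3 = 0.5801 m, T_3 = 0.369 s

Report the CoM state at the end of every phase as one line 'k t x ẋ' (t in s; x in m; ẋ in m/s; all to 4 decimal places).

phase 1: p=-0.0585, T=0.255, ωT=0.741872, cosh=1.288042, sinh=0.811820; start (x,ẋ)=(0.018600, 0.133200) → end (x,ẋ)=(0.077977, 0.353664)
phase 2: p=0.2851, T=0.638, ωT=1.856133, cosh=3.277611, sinh=3.121335; start (x,ẋ)=(0.077977, 0.353664) → end (x,ẋ)=(-0.014330, -0.721694)
phase 3: p=0.5801, T=0.369, ωT=1.073532, cosh=1.633747, sinh=1.291947; start (x,ẋ)=(-0.014330, -0.721694) → end (x,ẋ)=(-0.711535, -3.413328)

1 0.2550 0.0780 0.3537
2 0.8930 -0.0143 -0.7217
3 1.2620 -0.7115 -3.4133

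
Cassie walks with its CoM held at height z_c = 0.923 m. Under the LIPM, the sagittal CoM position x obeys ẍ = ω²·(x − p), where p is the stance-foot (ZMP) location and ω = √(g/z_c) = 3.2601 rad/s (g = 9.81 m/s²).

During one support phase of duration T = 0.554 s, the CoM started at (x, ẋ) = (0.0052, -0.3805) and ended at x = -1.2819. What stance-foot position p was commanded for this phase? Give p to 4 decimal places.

ωT = 3.2601·0.554 = 1.806095; cosh(ωT) = 3.125465, sinh(ωT) = 2.961170
x(T) = p + (x₀−p)·cosh(ωT) + (ẋ₀/ω)·sinh(ωT) ⇒ p·(1 − cosh) = x(T) − x₀·cosh − (ẋ₀/ω)·sinh
numerator   = -1.2819 − (0.0052)·3.125465 − (-0.3805/3.2601)·2.961170 = -0.952542
denominator = 1 − 3.125465 = -2.125465
p = -0.952542 / -2.125465 = 0.4482

p = 0.4482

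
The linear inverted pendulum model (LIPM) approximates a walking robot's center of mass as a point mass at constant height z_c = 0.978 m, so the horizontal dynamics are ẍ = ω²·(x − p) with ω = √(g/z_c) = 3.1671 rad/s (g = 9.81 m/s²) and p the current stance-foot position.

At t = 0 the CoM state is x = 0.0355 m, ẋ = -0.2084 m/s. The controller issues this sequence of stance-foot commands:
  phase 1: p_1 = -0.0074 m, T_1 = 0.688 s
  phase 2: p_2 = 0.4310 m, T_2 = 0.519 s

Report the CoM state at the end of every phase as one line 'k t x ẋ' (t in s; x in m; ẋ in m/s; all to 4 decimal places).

phase 1: p=-0.0074, T=0.688, ωT=2.178965, cosh=4.475156, sinh=4.361997; start (x,ẋ)=(0.035500, -0.208400) → end (x,ẋ)=(-0.102442, -0.339964)
phase 2: p=0.4310, T=0.519, ωT=1.643725, cosh=2.683833, sinh=2.490574; start (x,ẋ)=(-0.102442, -0.339964) → end (x,ẋ)=(-1.268013, -5.120142)

1 0.6880 -0.1024 -0.3400
2 1.2070 -1.2680 -5.1201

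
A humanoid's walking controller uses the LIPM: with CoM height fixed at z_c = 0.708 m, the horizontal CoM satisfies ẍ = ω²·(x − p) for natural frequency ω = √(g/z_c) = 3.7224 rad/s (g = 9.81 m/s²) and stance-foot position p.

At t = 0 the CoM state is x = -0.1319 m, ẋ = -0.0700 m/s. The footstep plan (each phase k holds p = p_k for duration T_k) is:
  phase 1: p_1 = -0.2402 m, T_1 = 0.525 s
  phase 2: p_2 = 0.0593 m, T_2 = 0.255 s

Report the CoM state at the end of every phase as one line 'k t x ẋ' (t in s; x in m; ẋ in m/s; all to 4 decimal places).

phase 1: p=-0.2402, T=0.525, ωT=1.954260, cosh=3.600181, sinh=3.458512; start (x,ẋ)=(-0.131900, -0.070000) → end (x,ẋ)=(0.084662, 1.142238)
phase 2: p=0.0593, T=0.255, ωT=0.949212, cosh=1.485359, sinh=1.098314; start (x,ẋ)=(0.084662, 1.142238) → end (x,ẋ)=(0.433995, 1.800323)

1 0.5250 0.0847 1.1422
2 0.7800 0.4340 1.8003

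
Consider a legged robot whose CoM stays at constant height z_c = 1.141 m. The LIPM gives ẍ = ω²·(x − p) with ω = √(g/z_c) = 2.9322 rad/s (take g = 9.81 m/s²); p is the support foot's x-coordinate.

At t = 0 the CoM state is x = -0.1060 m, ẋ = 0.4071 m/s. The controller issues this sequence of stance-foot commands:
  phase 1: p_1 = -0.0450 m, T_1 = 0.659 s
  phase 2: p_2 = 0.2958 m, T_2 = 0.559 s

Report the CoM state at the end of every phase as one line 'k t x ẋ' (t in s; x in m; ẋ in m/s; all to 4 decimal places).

1 0.6590 0.2093 0.8305
2 1.2180 0.7665 1.5906

phase 1: p=-0.0450, T=0.659, ωT=1.932320, cosh=3.525161, sinh=3.380350; start (x,ẋ)=(-0.106000, 0.407100) → end (x,ẋ)=(0.209285, 0.830470)
phase 2: p=0.2958, T=0.559, ωT=1.639100, cosh=2.672343, sinh=2.478188; start (x,ẋ)=(0.209285, 0.830470) → end (x,ẋ)=(0.766485, 1.590636)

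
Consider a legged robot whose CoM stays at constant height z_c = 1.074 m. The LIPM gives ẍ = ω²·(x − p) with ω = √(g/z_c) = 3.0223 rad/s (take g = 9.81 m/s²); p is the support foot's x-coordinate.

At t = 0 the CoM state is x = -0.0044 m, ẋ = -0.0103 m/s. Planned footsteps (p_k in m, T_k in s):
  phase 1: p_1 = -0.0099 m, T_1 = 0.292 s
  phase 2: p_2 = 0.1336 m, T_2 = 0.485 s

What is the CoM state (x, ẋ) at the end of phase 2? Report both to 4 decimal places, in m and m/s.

x = -0.1823, ẋ = -0.8573

phase 1: p=-0.0099, T=0.292, ωT=0.882512, cosh=1.415352, sinh=1.001610; start (x,ẋ)=(-0.004400, -0.010300) → end (x,ẋ)=(-0.005529, 0.002071)
phase 2: p=0.1336, T=0.485, ωT=1.465815, cosh=2.280982, sinh=2.050092; start (x,ẋ)=(-0.005529, 0.002071) → end (x,ẋ)=(-0.182346, -0.857318)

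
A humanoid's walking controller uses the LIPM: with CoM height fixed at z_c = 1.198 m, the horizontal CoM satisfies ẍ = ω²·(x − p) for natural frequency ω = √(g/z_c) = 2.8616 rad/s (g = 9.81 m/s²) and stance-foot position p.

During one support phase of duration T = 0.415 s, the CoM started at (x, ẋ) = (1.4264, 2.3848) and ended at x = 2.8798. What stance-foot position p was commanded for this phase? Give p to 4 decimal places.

ωT = 2.8616·0.415 = 1.187564; cosh(ωT) = 1.792023, sinh(ωT) = 1.487060
x(T) = p + (x₀−p)·cosh(ωT) + (ẋ₀/ω)·sinh(ωT) ⇒ p·(1 − cosh) = x(T) − x₀·cosh − (ẋ₀/ω)·sinh
numerator   = 2.8798 − (1.4264)·1.792023 − (2.3848/2.8616)·1.487060 = -0.915628
denominator = 1 − 1.792023 = -0.792023
p = -0.915628 / -0.792023 = 1.1561

p = 1.1561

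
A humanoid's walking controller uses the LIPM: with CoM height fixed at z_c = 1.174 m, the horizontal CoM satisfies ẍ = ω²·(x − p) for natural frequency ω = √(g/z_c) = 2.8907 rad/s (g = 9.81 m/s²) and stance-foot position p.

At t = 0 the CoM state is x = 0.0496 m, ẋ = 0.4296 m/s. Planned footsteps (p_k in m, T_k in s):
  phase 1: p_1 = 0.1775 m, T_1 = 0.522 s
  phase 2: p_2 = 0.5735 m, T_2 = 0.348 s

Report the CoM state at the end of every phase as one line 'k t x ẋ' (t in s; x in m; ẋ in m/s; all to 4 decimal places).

phase 1: p=0.1775, T=0.522, ωT=1.508945, cosh=2.371551, sinh=2.150408; start (x,ẋ)=(0.049600, 0.429600) → end (x,ẋ)=(0.193760, 0.223768)
phase 2: p=0.5735, T=0.348, ωT=1.005964, cosh=1.550117, sinh=1.184424; start (x,ẋ)=(0.193760, 0.223768) → end (x,ẋ)=(0.076545, -0.953291)

1 0.5220 0.1938 0.2238
2 0.8700 0.0765 -0.9533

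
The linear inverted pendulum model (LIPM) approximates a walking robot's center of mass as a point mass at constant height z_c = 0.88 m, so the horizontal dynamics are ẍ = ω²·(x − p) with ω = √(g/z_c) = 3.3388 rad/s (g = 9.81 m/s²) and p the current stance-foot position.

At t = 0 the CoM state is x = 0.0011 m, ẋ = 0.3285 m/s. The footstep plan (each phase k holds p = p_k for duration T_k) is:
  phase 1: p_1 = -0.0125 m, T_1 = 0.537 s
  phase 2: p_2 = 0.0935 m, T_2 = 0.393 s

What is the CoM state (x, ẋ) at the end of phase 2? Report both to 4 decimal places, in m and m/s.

phase 1: p=-0.0125, T=0.537, ωT=1.792936, cosh=3.086766, sinh=2.920295; start (x,ẋ)=(0.001100, 0.328500) → end (x,ẋ)=(0.316804, 1.146606)
phase 2: p=0.0935, T=0.393, ωT=1.312148, cosh=1.991693, sinh=1.722452; start (x,ẋ)=(0.316804, 1.146606) → end (x,ẋ)=(1.129775, 3.567891)

x = 1.1298, ẋ = 3.5679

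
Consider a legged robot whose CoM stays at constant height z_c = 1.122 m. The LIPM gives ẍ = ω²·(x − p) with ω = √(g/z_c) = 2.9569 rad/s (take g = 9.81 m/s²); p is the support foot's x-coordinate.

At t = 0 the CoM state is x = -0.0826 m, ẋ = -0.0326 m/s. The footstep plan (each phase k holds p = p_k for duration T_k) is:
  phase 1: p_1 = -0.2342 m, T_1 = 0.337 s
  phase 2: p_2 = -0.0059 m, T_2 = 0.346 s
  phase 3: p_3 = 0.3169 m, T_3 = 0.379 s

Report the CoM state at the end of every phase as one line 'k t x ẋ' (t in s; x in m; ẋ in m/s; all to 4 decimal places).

1 0.3370 -0.0138 0.4742
2 0.6830 0.1759 0.7165
3 1.0620 0.4098 0.6444

phase 1: p=-0.2342, T=0.337, ωT=0.996475, cosh=1.538948, sinh=1.169770; start (x,ẋ)=(-0.082600, -0.032600) → end (x,ẋ)=(-0.013792, 0.474198)
phase 2: p=-0.0059, T=0.346, ωT=1.023087, cosh=1.570627, sinh=1.211143; start (x,ẋ)=(-0.013792, 0.474198) → end (x,ẋ)=(0.175935, 0.716524)
phase 3: p=0.3169, T=0.379, ωT=1.120665, cosh=1.696478, sinh=1.370415; start (x,ẋ)=(0.175935, 0.716524) → end (x,ẋ)=(0.409839, 0.644354)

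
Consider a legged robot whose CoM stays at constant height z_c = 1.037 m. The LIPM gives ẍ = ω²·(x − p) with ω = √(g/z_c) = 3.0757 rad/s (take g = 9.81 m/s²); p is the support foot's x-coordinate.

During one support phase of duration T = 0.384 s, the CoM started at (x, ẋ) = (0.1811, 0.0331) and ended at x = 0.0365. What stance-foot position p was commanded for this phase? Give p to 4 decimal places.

ωT = 3.0757·0.384 = 1.181069; cosh(ωT) = 1.782402, sinh(ωT) = 1.475452
x(T) = p + (x₀−p)·cosh(ωT) + (ẋ₀/ω)·sinh(ωT) ⇒ p·(1 − cosh) = x(T) − x₀·cosh − (ẋ₀/ω)·sinh
numerator   = 0.0365 − (0.1811)·1.782402 − (0.0331/3.0757)·1.475452 = -0.302172
denominator = 1 − 1.782402 = -0.782402
p = -0.302172 / -0.782402 = 0.3862

p = 0.3862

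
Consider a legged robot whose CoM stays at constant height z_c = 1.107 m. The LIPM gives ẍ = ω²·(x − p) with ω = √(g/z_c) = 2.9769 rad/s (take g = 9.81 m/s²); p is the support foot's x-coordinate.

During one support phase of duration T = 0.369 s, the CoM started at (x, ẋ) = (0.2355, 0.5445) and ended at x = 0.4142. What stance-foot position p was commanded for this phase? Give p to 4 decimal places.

ωT = 2.9769·0.369 = 1.098476; cosh(ωT) = 1.666485, sinh(ωT) = 1.333106
x(T) = p + (x₀−p)·cosh(ωT) + (ẋ₀/ω)·sinh(ωT) ⇒ p·(1 − cosh) = x(T) − x₀·cosh − (ẋ₀/ω)·sinh
numerator   = 0.4142 − (0.2355)·1.666485 − (0.5445/2.9769)·1.333106 = -0.222094
denominator = 1 − 1.666485 = -0.666485
p = -0.222094 / -0.666485 = 0.3332

p = 0.3332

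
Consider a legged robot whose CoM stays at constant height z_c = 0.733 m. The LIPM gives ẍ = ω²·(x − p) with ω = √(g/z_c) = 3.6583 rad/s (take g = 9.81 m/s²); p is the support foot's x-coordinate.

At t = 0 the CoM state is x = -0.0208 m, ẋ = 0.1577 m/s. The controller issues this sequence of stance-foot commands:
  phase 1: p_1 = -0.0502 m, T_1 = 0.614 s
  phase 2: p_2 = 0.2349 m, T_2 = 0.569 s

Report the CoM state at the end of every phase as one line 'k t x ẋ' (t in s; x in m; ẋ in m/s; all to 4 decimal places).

1 0.6140 0.2917 1.2562
2 1.1830 1.8213 5.9344

phase 1: p=-0.0502, T=0.614, ωT=2.246196, cosh=4.778758, sinh=4.672957; start (x,ẋ)=(-0.020800, 0.157700) → end (x,ẋ)=(0.291735, 1.256205)
phase 2: p=0.2349, T=0.569, ωT=2.081573, cosh=4.070901, sinh=3.946167; start (x,ẋ)=(0.291735, 1.256205) → end (x,ẋ)=(1.821323, 5.934369)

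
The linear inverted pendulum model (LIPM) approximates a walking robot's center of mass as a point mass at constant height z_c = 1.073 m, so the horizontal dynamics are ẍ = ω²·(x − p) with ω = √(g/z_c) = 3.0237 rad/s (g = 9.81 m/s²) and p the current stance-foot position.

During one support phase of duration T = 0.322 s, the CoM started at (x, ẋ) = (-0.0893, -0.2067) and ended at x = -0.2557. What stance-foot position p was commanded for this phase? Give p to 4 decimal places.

p = 0.0840

ωT = 3.0237·0.322 = 0.973631; cosh(ωT) = 1.512625, sinh(ωT) = 1.134916
x(T) = p + (x₀−p)·cosh(ωT) + (ẋ₀/ω)·sinh(ωT) ⇒ p·(1 − cosh) = x(T) − x₀·cosh − (ẋ₀/ω)·sinh
numerator   = -0.2557 − (-0.0893)·1.512625 − (-0.2067/3.0237)·1.134916 = -0.043040
denominator = 1 − 1.512625 = -0.512625
p = -0.043040 / -0.512625 = 0.0840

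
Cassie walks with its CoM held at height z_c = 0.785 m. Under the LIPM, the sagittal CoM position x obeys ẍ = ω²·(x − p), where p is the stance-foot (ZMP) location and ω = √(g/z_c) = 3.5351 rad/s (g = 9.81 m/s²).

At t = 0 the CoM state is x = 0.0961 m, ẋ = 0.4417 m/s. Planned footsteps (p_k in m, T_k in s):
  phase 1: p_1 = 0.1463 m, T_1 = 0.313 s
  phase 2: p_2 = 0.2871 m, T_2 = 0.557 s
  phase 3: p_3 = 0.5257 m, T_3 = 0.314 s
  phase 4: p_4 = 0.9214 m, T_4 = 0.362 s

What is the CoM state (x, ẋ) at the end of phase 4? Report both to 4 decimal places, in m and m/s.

phase 1: p=0.1463, T=0.313, ωT=1.106486, cosh=1.677217, sinh=1.346498; start (x,ẋ)=(0.096100, 0.441700) → end (x,ẋ)=(0.230345, 0.501875)
phase 2: p=0.2871, T=0.557, ωT=1.969051, cosh=3.651731, sinh=3.512142; start (x,ẋ)=(0.230345, 0.501875) → end (x,ẋ)=(0.578460, 1.128048)
phase 3: p=0.5257, T=0.314, ωT=1.110021, cosh=1.681988, sinh=1.352436; start (x,ẋ)=(0.578460, 1.128048) → end (x,ẋ)=(1.046002, 2.149606)
phase 4: p=0.9214, T=0.362, ωT=1.279706, cosh=1.936851, sinh=1.658732; start (x,ẋ)=(1.046002, 2.149606) → end (x,ẋ)=(2.171369, 4.894107)

x = 2.1714, ẋ = 4.8941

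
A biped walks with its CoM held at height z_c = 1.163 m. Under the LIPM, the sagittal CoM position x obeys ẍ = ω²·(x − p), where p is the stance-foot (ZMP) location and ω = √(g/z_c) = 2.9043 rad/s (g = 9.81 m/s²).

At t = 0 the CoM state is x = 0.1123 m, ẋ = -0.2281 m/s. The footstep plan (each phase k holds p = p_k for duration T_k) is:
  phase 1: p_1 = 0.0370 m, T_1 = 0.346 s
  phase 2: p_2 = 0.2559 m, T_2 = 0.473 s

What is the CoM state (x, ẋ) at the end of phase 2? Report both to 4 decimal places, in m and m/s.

x = -0.2145, ẋ = -1.2466

phase 1: p=0.0370, T=0.346, ωT=1.004888, cosh=1.548843, sinh=1.182758; start (x,ẋ)=(0.112300, -0.228100) → end (x,ẋ)=(0.060736, -0.094629)
phase 2: p=0.2559, T=0.473, ωT=1.373734, cosh=2.101616, sinh=1.848456; start (x,ẋ)=(0.060736, -0.094629) → end (x,ẋ)=(-0.214488, -1.246609)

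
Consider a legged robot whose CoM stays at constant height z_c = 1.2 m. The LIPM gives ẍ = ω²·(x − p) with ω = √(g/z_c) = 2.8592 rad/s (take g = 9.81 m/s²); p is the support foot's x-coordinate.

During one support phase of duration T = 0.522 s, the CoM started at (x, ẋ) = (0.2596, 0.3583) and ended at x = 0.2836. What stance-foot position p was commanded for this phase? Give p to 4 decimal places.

ωT = 2.8592·0.522 = 1.492502; cosh(ωT) = 2.336511, sinh(ωT) = 2.111702
x(T) = p + (x₀−p)·cosh(ωT) + (ẋ₀/ω)·sinh(ωT) ⇒ p·(1 − cosh) = x(T) − x₀·cosh − (ẋ₀/ω)·sinh
numerator   = 0.2836 − (0.2596)·2.336511 − (0.3583/2.8592)·2.111702 = -0.587586
denominator = 1 − 2.336511 = -1.336511
p = -0.587586 / -1.336511 = 0.4396

p = 0.4396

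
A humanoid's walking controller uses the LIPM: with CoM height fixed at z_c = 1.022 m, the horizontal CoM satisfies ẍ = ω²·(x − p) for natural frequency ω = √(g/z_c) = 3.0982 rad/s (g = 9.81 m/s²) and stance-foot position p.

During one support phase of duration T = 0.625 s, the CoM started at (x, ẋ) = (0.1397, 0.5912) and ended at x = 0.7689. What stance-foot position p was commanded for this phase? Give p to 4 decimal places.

p = 0.1470

ωT = 3.0982·0.625 = 1.936375; cosh(ωT) = 3.538898, sinh(ωT) = 3.394673
x(T) = p + (x₀−p)·cosh(ωT) + (ẋ₀/ω)·sinh(ωT) ⇒ p·(1 − cosh) = x(T) − x₀·cosh − (ẋ₀/ω)·sinh
numerator   = 0.7689 − (0.1397)·3.538898 − (0.5912/3.0982)·3.394673 = -0.373257
denominator = 1 − 3.538898 = -2.538898
p = -0.373257 / -2.538898 = 0.1470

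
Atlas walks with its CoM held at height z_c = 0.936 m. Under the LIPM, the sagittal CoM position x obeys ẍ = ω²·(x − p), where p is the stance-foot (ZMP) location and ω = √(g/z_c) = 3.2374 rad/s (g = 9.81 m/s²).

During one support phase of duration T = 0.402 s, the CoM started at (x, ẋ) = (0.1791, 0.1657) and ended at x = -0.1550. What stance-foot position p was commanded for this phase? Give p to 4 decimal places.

ωT = 3.2374·0.402 = 1.301435; cosh(ωT) = 1.973353, sinh(ωT) = 1.701212
x(T) = p + (x₀−p)·cosh(ωT) + (ẋ₀/ω)·sinh(ωT) ⇒ p·(1 − cosh) = x(T) − x₀·cosh − (ẋ₀/ω)·sinh
numerator   = -0.1550 − (0.1791)·1.973353 − (0.1657/3.2374)·1.701212 = -0.595501
denominator = 1 − 1.973353 = -0.973353
p = -0.595501 / -0.973353 = 0.6118

p = 0.6118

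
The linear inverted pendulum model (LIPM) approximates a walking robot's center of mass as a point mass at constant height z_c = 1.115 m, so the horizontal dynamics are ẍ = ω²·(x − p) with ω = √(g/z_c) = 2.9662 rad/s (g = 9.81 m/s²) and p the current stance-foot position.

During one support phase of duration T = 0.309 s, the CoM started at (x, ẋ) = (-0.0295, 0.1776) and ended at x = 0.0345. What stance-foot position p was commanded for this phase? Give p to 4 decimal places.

ωT = 2.9662·0.309 = 0.916556; cosh(ωT) = 1.450278, sinh(ωT) = 1.050384
x(T) = p + (x₀−p)·cosh(ωT) + (ẋ₀/ω)·sinh(ωT) ⇒ p·(1 − cosh) = x(T) − x₀·cosh − (ẋ₀/ω)·sinh
numerator   = 0.0345 − (-0.0295)·1.450278 − (0.1776/2.9662)·1.050384 = 0.014392
denominator = 1 − 1.450278 = -0.450278
p = 0.014392 / -0.450278 = -0.0320

p = -0.0320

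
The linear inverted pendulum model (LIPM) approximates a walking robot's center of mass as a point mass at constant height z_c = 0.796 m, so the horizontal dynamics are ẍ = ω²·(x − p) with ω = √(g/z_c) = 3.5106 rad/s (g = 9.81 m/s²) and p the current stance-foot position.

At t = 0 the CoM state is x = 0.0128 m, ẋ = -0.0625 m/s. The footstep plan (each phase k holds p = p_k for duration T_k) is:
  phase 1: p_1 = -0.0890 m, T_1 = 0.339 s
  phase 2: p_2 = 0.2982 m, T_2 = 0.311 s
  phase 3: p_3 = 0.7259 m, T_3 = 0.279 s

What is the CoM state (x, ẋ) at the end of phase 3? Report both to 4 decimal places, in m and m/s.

phase 1: p=-0.0890, T=0.339, ωT=1.190093, cosh=1.795791, sinh=1.491598; start (x,ẋ)=(0.012800, -0.062500) → end (x,ẋ)=(0.067256, 0.420829)
phase 2: p=0.2982, T=0.311, ωT=1.091797, cosh=1.657618, sinh=1.322005; start (x,ẋ)=(0.067256, 0.420829) → end (x,ẋ)=(0.073857, -0.374243)
phase 3: p=0.7259, T=0.279, ωT=0.979457, cosh=1.519263, sinh=1.143748; start (x,ẋ)=(0.073857, -0.374243) → end (x,ẋ)=(-0.386652, -3.186684)

x = -0.3867, ẋ = -3.1867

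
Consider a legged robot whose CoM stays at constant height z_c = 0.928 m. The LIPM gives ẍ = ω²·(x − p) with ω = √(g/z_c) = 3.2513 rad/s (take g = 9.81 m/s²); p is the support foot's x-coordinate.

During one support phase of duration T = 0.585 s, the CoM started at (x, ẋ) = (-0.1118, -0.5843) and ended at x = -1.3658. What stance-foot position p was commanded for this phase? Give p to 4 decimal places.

ωT = 3.2513·0.585 = 1.902010; cosh(ωT) = 3.424309, sinh(ωT) = 3.275041
x(T) = p + (x₀−p)·cosh(ωT) + (ẋ₀/ω)·sinh(ωT) ⇒ p·(1 − cosh) = x(T) − x₀·cosh − (ẋ₀/ω)·sinh
numerator   = -1.3658 − (-0.1118)·3.424309 − (-0.5843/3.2513)·3.275041 = -0.394396
denominator = 1 − 3.424309 = -2.424309
p = -0.394396 / -2.424309 = 0.1627

p = 0.1627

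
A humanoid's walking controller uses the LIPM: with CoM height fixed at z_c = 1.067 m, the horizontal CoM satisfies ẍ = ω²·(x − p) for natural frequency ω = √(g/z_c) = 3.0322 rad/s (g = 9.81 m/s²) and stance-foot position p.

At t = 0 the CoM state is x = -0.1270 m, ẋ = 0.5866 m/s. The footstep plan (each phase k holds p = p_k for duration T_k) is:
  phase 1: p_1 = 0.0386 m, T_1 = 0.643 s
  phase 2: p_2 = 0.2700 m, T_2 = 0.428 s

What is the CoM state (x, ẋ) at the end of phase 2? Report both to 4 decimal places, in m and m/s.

x = 0.1661, ẋ = -0.0810

phase 1: p=0.0386, T=0.643, ωT=1.949705, cosh=3.584464, sinh=3.442148; start (x,ẋ)=(-0.127000, 0.586600) → end (x,ẋ)=(0.110920, 0.374233)
phase 2: p=0.2700, T=0.428, ωT=1.297782, cosh=1.967151, sinh=1.694014; start (x,ẋ)=(0.110920, 0.374233) → end (x,ẋ)=(0.166140, -0.080956)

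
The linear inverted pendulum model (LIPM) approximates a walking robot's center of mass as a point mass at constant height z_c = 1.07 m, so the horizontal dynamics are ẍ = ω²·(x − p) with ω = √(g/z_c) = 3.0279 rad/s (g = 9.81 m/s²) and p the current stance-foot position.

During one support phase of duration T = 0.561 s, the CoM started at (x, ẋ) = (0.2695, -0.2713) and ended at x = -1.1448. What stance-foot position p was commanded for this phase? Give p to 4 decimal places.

ωT = 3.0279·0.561 = 1.698652; cosh(ωT) = 2.824751, sinh(ωT) = 2.641821
x(T) = p + (x₀−p)·cosh(ωT) + (ẋ₀/ω)·sinh(ωT) ⇒ p·(1 − cosh) = x(T) − x₀·cosh − (ẋ₀/ω)·sinh
numerator   = -1.1448 − (0.2695)·2.824751 − (-0.2713/3.0279)·2.641821 = -1.669363
denominator = 1 − 2.824751 = -1.824751
p = -1.669363 / -1.824751 = 0.9148

p = 0.9148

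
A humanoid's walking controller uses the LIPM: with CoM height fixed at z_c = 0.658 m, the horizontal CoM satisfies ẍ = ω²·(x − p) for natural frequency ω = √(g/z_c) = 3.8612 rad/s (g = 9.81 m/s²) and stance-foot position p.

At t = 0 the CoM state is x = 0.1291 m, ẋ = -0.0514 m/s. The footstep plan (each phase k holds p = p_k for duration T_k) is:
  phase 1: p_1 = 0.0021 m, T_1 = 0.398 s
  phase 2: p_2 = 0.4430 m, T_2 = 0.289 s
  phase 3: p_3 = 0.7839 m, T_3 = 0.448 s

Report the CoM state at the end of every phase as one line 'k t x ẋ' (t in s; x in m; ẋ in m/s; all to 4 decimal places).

1 0.3980 0.2815 0.9622
2 0.6870 0.5095 0.7765
3 1.1350 0.5352 -0.6347

phase 1: p=0.0021, T=0.398, ωT=1.536758, cosh=2.432284, sinh=2.217206; start (x,ẋ)=(0.129100, -0.051400) → end (x,ẋ)=(0.281485, 0.962237)
phase 2: p=0.4430, T=0.289, ωT=1.115887, cosh=1.689949, sinh=1.362325; start (x,ẋ)=(0.281485, 0.962237) → end (x,ẋ)=(0.509548, 0.776529)
phase 3: p=0.7839, T=0.448, ωT=1.729818, cosh=2.908471, sinh=2.731154; start (x,ẋ)=(0.509548, 0.776529) → end (x,ẋ)=(0.535220, -0.634676)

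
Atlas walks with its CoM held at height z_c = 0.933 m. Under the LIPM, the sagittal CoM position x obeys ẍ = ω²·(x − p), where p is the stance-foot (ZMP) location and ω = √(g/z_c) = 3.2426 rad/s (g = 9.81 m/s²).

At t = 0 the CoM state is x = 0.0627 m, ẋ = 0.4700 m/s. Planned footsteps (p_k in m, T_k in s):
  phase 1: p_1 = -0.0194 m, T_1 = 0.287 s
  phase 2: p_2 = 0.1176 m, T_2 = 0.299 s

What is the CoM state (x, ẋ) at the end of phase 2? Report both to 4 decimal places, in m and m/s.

x = 0.6654, ẋ = 1.9754

phase 1: p=-0.0194, T=0.287, ωT=0.930626, cosh=1.465202, sinh=1.070895; start (x,ẋ)=(0.062700, 0.470000) → end (x,ẋ)=(0.256114, 0.973736)
phase 2: p=0.1176, T=0.299, ωT=0.969537, cosh=1.507991, sinh=1.128733; start (x,ẋ)=(0.256114, 0.973736) → end (x,ẋ)=(0.665431, 1.975352)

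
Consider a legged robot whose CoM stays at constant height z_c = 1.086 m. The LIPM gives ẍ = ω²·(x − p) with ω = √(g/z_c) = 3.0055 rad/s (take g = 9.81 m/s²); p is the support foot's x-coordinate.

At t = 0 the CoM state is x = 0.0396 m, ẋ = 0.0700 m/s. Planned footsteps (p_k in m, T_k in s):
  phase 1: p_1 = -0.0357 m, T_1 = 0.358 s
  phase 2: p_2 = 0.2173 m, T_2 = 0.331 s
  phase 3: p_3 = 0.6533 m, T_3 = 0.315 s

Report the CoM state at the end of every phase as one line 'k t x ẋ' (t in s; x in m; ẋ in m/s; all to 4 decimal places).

phase 1: p=-0.0357, T=0.358, ωT=1.075969, cosh=1.636900, sinh=1.295933; start (x,ẋ)=(0.039600, 0.070000) → end (x,ẋ)=(0.117742, 0.407871)
phase 2: p=0.2173, T=0.331, ωT=0.994821, cosh=1.537014, sinh=1.167225; start (x,ẋ)=(0.117742, 0.407871) → end (x,ẋ)=(0.222679, 0.277644)
phase 3: p=0.6533, T=0.315, ωT=0.946732, cosh=1.482641, sinh=1.094634; start (x,ẋ)=(0.222679, 0.277644) → end (x,ẋ)=(0.115965, -1.005062)

1 0.3580 0.1177 0.4079
2 0.6890 0.2227 0.2776
3 1.0040 0.1160 -1.0051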